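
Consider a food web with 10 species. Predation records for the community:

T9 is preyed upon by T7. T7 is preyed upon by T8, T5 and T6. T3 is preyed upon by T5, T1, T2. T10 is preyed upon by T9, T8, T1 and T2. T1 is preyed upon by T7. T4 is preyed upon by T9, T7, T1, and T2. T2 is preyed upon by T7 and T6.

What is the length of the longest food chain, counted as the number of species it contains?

4 species

One longest chain: T4 → T9 → T7 → T6.
It has 4 species and 3 links.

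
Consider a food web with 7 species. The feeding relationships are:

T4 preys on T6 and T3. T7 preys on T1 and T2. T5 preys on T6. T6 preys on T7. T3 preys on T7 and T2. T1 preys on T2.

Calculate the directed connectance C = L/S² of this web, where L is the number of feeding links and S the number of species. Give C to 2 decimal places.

The web has S = 7 species and L = 9 feeding links.
C = L / S² = 9 / 49 = 0.1837 ≈ 0.18.

C = 0.18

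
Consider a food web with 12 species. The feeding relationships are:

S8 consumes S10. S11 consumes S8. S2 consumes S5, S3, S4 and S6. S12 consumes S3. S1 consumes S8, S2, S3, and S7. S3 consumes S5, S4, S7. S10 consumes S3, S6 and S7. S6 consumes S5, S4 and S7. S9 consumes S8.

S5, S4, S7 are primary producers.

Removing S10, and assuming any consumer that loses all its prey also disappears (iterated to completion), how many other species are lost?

Remove S10.
Round 1: S8 (all prey gone) → extinct.
Round 2: S9 (all prey gone), S11 (all prey gone) → extinct.
No further losses. Total secondary extinctions: 3.

3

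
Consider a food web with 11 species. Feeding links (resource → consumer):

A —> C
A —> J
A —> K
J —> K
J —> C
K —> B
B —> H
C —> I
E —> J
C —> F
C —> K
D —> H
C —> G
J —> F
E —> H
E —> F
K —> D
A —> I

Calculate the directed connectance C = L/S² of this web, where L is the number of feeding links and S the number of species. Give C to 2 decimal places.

The web has S = 11 species and L = 18 feeding links.
C = L / S² = 18 / 121 = 0.1488 ≈ 0.15.

C = 0.15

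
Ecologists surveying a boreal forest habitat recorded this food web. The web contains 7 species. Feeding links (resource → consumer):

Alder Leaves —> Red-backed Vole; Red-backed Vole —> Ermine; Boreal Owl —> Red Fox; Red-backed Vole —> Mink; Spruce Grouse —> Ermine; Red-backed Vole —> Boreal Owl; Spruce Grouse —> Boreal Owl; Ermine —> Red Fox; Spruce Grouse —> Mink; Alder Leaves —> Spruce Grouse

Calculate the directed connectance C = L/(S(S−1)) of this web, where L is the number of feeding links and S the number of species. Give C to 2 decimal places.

The web has S = 7 species and L = 10 feeding links.
C = L / (S(S−1)) = 10 / 42 = 0.2381 ≈ 0.24.

C = 0.24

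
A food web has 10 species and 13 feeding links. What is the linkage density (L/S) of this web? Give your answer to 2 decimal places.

L/S = 1.30

There are L = 13 links among S = 10 species.
L/S = 13/10 = 1.3000 ≈ 1.30.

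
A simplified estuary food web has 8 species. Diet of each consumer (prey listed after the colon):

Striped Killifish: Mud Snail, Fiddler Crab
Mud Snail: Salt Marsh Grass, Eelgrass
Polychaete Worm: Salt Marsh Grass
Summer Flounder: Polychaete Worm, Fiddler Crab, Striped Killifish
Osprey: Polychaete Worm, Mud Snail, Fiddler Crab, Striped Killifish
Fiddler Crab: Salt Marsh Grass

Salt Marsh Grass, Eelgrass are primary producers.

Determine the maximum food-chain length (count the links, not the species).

3 links

One longest chain: Salt Marsh Grass → Mud Snail → Striped Killifish → Osprey.
It has 4 species and 3 links.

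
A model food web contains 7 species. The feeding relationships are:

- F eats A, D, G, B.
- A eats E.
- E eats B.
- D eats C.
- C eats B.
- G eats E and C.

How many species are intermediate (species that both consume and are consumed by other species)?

Intermediate species (has both prey and predators): E, C, A, D, G.
Count: 5.

5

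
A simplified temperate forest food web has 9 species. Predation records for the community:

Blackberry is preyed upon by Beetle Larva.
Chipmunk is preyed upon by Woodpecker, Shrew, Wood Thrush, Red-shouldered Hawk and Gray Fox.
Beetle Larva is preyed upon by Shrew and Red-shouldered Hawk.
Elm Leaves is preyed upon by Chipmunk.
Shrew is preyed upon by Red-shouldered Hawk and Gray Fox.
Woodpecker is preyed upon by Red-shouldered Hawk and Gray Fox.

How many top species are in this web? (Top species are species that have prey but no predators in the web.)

3

Top species (has prey, but nothing eats it): Wood Thrush, Gray Fox, Red-shouldered Hawk.
Count: 3.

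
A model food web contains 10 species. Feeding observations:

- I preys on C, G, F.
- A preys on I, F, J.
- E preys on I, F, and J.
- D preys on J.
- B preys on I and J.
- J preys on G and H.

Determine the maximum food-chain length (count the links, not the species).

2 links

One longest chain: G → J → E.
It has 3 species and 2 links.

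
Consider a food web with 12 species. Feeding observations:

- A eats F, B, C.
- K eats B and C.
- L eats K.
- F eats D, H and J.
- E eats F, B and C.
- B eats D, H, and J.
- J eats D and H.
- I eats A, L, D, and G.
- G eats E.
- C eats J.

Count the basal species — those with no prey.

Basal species (no prey listed): D, H.
Count: 2.

2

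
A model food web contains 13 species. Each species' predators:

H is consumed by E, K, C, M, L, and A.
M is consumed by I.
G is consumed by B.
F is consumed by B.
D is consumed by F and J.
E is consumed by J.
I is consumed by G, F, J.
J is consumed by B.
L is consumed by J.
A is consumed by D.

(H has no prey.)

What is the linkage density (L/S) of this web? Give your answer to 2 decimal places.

L/S = 1.38

There are L = 18 links among S = 13 species.
L/S = 18/13 = 1.3846 ≈ 1.38.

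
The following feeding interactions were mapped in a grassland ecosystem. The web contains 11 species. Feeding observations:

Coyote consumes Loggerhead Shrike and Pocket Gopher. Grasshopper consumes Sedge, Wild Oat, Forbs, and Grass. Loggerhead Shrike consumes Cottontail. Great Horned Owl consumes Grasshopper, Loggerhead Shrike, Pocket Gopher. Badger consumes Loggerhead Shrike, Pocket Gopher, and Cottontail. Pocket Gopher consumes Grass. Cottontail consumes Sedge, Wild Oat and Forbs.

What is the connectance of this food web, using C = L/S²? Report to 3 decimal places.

The web has S = 11 species and L = 17 feeding links.
C = L / S² = 17 / 121 = 0.1405 ≈ 0.140.

C = 0.140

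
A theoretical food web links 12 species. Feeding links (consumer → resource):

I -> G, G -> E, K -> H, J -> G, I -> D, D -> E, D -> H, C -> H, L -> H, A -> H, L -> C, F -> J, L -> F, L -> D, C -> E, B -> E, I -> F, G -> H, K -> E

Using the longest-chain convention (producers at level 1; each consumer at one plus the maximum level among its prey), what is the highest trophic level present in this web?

Producers (level 1): E, H.
E → G → J → F → I gives I level 5.
No species has a prey at level 5, so no species reaches level 6.

5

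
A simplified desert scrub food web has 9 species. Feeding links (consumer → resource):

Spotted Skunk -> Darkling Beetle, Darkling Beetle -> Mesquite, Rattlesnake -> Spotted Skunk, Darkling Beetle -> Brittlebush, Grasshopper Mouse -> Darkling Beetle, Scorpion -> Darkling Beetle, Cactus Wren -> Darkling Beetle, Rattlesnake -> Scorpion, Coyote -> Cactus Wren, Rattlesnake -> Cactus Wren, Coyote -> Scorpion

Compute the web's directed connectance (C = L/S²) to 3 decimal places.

The web has S = 9 species and L = 11 feeding links.
C = L / S² = 11 / 81 = 0.1358 ≈ 0.136.

C = 0.136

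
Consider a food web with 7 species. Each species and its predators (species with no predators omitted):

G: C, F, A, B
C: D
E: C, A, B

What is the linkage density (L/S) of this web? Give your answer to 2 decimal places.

L/S = 1.14

There are L = 8 links among S = 7 species.
L/S = 8/7 = 1.1429 ≈ 1.14.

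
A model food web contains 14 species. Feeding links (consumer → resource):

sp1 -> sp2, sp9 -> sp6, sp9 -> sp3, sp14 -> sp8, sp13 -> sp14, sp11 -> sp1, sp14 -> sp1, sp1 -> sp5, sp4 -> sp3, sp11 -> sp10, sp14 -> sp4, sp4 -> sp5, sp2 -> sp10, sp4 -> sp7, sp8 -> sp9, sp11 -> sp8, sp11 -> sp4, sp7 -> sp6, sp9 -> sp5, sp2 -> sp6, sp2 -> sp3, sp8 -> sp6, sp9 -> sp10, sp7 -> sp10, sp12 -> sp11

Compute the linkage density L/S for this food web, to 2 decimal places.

L/S = 1.79

There are L = 25 links among S = 14 species.
L/S = 25/14 = 1.7857 ≈ 1.79.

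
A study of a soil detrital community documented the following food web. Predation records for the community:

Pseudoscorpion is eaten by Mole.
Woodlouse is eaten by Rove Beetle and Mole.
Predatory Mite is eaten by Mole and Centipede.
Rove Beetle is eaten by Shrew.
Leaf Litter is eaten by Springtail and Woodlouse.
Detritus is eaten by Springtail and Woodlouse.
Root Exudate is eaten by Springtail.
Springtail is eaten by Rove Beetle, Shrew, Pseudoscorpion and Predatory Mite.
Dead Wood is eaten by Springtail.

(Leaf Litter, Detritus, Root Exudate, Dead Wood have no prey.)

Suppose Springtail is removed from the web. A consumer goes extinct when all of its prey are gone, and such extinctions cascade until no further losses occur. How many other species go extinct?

Remove Springtail.
Round 1: Predatory Mite (all prey gone), Pseudoscorpion (all prey gone) → extinct.
Round 2: Centipede (all prey gone) → extinct.
No further losses. Total secondary extinctions: 3.

3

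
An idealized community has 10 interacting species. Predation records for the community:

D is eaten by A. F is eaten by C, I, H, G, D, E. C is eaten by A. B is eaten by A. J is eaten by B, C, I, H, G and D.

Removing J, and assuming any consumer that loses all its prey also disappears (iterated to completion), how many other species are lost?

1

Remove J.
Round 1: B (all prey gone) → extinct.
No further losses. Total secondary extinctions: 1.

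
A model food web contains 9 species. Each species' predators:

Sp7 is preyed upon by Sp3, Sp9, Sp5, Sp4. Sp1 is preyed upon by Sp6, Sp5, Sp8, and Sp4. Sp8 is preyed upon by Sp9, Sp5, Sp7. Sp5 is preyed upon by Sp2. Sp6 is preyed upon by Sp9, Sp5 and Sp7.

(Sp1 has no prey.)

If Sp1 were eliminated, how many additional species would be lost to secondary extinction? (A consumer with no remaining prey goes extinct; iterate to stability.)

8

Remove Sp1.
Round 1: Sp6 (all prey gone), Sp8 (all prey gone) → extinct.
Round 2: Sp7 (all prey gone) → extinct.
Round 3: Sp5 (all prey gone), Sp4 (all prey gone), Sp3 (all prey gone), Sp9 (all prey gone) → extinct.
Round 4: Sp2 (all prey gone) → extinct.
No further losses. Total secondary extinctions: 8.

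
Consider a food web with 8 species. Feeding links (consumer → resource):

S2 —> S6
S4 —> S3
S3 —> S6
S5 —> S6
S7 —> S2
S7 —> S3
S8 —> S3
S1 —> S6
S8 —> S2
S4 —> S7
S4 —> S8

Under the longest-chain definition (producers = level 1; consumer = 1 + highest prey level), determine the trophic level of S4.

S6 is a producer → level 1.
S2 eats S6 → level 2.
S7 eats S2 (level 2); other prey at levels: S3 2 → level 3.
S4 eats S7 (level 3); other prey at levels: S3 2, S8 3 → level 4.

Trophic level 4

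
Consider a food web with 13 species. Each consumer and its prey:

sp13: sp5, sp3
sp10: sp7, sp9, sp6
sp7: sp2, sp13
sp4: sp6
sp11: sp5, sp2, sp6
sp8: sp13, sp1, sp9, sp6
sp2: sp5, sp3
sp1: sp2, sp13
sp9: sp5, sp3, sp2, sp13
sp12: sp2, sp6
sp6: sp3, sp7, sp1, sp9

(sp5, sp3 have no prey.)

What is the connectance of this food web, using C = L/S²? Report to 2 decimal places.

The web has S = 13 species and L = 29 feeding links.
C = L / S² = 29 / 169 = 0.1716 ≈ 0.17.

C = 0.17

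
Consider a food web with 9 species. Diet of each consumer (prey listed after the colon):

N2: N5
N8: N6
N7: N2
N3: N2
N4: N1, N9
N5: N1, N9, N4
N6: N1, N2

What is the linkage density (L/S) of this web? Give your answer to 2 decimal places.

L/S = 1.22

There are L = 11 links among S = 9 species.
L/S = 11/9 = 1.2222 ≈ 1.22.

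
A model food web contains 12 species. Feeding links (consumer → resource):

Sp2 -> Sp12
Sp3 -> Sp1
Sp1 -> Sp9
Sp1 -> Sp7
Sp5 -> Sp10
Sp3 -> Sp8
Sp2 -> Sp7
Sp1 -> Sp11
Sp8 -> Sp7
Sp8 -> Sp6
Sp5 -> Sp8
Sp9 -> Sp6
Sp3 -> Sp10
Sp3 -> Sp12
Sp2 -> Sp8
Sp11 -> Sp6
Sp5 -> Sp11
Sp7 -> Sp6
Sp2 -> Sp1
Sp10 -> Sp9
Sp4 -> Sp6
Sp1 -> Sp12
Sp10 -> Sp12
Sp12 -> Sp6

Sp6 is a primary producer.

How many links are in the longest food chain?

One longest chain: Sp6 → Sp12 → Sp1 → Sp3.
It has 4 species and 3 links.

3 links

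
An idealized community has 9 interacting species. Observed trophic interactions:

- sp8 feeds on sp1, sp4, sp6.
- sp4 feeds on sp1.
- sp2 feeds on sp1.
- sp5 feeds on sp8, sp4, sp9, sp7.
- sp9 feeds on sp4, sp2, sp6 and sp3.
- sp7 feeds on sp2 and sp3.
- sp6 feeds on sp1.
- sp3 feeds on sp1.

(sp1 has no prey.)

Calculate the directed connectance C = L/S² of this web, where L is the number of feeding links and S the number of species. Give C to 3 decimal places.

C = 0.210

The web has S = 9 species and L = 17 feeding links.
C = L / S² = 17 / 81 = 0.2099 ≈ 0.210.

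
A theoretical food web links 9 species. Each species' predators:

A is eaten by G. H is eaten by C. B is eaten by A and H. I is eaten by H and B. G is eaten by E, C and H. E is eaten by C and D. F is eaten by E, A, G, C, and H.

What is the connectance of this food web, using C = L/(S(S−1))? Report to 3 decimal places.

The web has S = 9 species and L = 16 feeding links.
C = L / (S(S−1)) = 16 / 72 = 0.2222 ≈ 0.222.

C = 0.222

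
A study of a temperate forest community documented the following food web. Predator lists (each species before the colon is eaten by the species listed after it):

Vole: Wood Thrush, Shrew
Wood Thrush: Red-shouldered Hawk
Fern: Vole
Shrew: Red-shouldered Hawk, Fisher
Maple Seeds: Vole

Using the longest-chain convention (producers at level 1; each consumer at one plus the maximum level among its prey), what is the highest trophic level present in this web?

4

Producers (level 1): Fern, Maple Seeds.
Fern → Vole → Wood Thrush → Red-shouldered Hawk gives Red-shouldered Hawk level 4.
No species has a prey at level 4, so no species reaches level 5.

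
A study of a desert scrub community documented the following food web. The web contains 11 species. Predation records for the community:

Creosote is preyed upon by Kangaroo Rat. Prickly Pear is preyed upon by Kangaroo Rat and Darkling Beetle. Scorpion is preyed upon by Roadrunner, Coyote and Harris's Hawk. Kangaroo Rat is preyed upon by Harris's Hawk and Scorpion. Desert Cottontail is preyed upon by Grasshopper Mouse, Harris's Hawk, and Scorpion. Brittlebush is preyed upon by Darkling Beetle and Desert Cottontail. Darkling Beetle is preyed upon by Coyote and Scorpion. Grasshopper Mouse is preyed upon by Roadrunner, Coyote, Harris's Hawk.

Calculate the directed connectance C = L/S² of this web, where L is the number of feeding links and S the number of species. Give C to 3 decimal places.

The web has S = 11 species and L = 18 feeding links.
C = L / S² = 18 / 121 = 0.1488 ≈ 0.149.

C = 0.149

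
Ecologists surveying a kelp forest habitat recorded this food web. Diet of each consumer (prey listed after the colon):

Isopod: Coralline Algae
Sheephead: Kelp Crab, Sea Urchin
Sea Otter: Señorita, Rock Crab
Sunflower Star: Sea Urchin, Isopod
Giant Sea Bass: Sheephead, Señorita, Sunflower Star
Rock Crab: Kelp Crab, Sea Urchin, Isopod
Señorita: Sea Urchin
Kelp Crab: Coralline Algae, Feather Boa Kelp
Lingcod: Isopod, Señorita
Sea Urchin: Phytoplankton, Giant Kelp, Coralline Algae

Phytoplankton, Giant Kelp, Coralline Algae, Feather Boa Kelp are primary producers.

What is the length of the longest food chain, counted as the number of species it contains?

One longest chain: Phytoplankton → Sea Urchin → Señorita → Lingcod.
It has 4 species and 3 links.

4 species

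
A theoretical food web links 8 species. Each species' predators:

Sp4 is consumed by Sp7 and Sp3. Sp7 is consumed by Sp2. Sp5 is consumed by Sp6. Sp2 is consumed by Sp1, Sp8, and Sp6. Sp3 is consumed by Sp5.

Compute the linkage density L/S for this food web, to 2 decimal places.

There are L = 8 links among S = 8 species.
L/S = 8/8 = 1.0000 ≈ 1.00.

L/S = 1.00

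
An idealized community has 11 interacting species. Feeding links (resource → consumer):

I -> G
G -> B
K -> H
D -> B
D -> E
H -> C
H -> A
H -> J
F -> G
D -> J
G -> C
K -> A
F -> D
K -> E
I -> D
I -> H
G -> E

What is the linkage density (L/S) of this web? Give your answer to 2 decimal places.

L/S = 1.55

There are L = 17 links among S = 11 species.
L/S = 17/11 = 1.5455 ≈ 1.55.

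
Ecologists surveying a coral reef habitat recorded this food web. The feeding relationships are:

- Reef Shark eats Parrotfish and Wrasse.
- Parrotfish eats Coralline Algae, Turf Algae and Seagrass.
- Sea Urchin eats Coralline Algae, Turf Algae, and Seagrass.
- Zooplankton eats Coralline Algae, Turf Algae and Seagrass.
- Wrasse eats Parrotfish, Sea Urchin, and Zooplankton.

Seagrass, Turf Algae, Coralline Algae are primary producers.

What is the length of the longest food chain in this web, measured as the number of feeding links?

One longest chain: Seagrass → Sea Urchin → Wrasse → Reef Shark.
It has 4 species and 3 links.

3 links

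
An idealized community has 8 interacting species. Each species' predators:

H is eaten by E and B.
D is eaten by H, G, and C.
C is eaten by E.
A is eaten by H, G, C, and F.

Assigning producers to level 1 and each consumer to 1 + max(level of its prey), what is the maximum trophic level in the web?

3

Producers (level 1): D, A.
D → H → B gives B level 3.
No species has a prey at level 3, so no species reaches level 4.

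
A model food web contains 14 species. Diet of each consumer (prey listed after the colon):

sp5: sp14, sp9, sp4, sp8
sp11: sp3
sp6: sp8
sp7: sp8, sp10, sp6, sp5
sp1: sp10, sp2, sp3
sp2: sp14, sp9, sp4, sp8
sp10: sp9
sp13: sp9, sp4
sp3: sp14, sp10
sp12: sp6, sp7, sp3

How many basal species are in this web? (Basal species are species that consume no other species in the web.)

4

Basal species (no prey listed): sp14, sp9, sp4, sp8.
Count: 4.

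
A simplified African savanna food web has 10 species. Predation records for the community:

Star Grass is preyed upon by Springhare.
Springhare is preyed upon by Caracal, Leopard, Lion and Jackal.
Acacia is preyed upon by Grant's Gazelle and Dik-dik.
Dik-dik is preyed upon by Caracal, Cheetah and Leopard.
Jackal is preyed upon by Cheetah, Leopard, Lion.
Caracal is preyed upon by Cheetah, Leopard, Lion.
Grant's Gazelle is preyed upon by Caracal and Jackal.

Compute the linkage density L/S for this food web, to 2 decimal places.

There are L = 18 links among S = 10 species.
L/S = 18/10 = 1.8000 ≈ 1.80.

L/S = 1.80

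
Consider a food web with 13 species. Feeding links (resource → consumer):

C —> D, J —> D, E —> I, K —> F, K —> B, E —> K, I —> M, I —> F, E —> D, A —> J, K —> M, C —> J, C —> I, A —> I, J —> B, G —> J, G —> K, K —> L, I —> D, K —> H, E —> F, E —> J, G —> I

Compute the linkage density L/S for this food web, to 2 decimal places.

L/S = 1.77

There are L = 23 links among S = 13 species.
L/S = 23/13 = 1.7692 ≈ 1.77.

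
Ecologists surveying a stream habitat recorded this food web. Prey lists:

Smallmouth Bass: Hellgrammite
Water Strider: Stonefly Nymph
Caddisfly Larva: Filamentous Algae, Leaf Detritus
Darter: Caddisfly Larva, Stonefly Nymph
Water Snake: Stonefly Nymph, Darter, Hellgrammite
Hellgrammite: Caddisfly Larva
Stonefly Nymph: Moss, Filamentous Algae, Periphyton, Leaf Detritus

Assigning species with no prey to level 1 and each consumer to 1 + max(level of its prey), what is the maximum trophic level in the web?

4

Basal resources (level 1): Moss, Filamentous Algae, Periphyton, Leaf Detritus.
Filamentous Algae → Caddisfly Larva → Darter → Water Snake gives Water Snake level 4.
No species has a prey at level 4, so no species reaches level 5.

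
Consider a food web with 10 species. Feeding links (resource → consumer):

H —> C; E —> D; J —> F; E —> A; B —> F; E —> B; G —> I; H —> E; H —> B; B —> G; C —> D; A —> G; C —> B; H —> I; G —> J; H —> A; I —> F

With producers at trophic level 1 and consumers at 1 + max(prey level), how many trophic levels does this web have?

6

Producers (level 1): H.
H → E → B → G → I → F gives F level 6.
No species has a prey at level 6, so no species reaches level 7.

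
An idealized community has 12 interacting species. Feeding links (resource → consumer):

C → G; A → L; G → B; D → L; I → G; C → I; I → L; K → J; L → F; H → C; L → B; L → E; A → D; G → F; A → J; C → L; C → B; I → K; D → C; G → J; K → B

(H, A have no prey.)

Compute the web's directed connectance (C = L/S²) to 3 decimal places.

The web has S = 12 species and L = 21 feeding links.
C = L / S² = 21 / 144 = 0.1458 ≈ 0.146.

C = 0.146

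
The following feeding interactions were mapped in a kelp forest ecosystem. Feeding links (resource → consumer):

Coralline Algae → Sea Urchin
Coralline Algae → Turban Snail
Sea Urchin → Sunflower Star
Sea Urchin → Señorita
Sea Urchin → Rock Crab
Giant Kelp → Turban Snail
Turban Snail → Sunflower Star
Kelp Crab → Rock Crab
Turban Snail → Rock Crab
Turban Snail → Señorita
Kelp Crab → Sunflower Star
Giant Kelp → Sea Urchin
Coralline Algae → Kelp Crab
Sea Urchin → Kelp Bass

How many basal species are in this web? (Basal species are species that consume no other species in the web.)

2

Basal species (no prey listed): Giant Kelp, Coralline Algae.
Count: 2.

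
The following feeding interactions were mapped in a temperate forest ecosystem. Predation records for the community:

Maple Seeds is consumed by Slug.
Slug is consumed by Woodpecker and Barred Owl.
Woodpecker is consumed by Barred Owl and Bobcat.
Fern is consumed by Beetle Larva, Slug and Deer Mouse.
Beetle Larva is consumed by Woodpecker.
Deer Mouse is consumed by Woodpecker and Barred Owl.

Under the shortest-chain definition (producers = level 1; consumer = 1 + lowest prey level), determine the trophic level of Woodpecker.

Fern is a producer → level 1.
Beetle Larva eats Fern → level 2.
Woodpecker eats Beetle Larva → level 3.
No prey of Woodpecker is below level 2, so 3 is the minimum.

Trophic level 3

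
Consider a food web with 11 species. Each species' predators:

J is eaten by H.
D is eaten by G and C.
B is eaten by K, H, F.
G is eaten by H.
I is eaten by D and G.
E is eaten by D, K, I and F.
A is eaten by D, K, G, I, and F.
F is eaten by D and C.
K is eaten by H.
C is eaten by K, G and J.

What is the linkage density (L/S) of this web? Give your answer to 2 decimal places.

L/S = 2.18

There are L = 24 links among S = 11 species.
L/S = 24/11 = 2.1818 ≈ 2.18.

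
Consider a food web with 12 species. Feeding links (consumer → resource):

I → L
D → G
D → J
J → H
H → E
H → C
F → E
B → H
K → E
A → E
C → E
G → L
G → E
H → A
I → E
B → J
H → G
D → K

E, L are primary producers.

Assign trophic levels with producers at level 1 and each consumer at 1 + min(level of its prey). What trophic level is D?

E is a producer → level 1.
K eats E → level 2.
D eats K → level 3.
No prey of D is below level 2, so 3 is the minimum.

Trophic level 3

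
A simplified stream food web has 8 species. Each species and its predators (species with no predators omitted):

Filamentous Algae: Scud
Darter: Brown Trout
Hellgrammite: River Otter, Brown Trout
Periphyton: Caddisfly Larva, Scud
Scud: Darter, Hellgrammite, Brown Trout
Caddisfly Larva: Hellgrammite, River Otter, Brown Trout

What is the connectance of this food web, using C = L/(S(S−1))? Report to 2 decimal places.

C = 0.21

The web has S = 8 species and L = 12 feeding links.
C = L / (S(S−1)) = 12 / 56 = 0.2143 ≈ 0.21.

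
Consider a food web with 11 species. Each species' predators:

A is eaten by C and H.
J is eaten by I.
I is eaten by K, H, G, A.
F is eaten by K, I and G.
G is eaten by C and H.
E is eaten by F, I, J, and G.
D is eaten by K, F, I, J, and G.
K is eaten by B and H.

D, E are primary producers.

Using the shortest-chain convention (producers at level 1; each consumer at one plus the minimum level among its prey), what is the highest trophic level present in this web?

3

Producers (level 1): D, E.
Following each consumer down to its lowest-level prey: D → K → B (levels 1 through 3).
All prey of B (K 2) are at level 2 or above, so B is at level 1 + 2 = 3.
Every consumer has at least one prey at level 2 or below, so none exceeds level 3.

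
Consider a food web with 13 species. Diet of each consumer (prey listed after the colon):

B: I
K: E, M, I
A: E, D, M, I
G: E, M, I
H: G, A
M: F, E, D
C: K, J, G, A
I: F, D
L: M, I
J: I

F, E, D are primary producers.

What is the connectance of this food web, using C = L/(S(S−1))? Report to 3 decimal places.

C = 0.160

The web has S = 13 species and L = 25 feeding links.
C = L / (S(S−1)) = 25 / 156 = 0.1603 ≈ 0.160.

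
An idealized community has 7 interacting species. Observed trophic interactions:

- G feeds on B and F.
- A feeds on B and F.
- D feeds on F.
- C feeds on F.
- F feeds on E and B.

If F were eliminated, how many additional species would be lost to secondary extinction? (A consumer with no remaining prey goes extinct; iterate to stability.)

2

Remove F.
Round 1: C (all prey gone), D (all prey gone) → extinct.
No further losses. Total secondary extinctions: 2.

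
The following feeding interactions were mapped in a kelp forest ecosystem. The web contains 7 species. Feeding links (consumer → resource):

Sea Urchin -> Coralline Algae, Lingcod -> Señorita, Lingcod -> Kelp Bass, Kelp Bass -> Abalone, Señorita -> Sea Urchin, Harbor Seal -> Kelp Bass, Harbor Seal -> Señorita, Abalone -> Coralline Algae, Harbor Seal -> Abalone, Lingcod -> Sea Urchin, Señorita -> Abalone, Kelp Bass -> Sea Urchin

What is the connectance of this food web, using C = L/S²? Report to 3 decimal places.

The web has S = 7 species and L = 12 feeding links.
C = L / S² = 12 / 49 = 0.2449 ≈ 0.245.

C = 0.245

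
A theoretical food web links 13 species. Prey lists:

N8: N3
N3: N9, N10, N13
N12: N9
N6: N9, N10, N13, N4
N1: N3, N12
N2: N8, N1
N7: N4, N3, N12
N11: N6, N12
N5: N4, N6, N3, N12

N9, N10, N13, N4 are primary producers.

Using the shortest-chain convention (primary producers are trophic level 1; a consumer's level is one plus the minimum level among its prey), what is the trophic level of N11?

N9 is a producer → level 1.
N6 eats N9 → level 2.
N11 eats N6 → level 3.
No prey of N11 is below level 2, so 3 is the minimum.

Trophic level 3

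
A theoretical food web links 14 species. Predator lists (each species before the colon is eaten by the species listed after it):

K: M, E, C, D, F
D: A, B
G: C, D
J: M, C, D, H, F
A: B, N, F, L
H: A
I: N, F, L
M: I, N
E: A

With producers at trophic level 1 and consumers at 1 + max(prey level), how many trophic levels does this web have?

Producers (level 1): K, J, G.
K → E → A → L gives L level 4.
No species has a prey at level 4, so no species reaches level 5.

4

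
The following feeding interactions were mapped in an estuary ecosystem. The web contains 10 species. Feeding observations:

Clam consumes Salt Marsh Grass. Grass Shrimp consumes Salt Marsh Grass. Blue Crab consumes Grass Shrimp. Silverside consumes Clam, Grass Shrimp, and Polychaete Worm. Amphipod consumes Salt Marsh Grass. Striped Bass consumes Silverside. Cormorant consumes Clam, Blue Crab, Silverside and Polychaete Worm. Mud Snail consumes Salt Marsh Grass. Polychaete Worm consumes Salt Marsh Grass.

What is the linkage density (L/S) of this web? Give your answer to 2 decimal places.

L/S = 1.40

There are L = 14 links among S = 10 species.
L/S = 14/10 = 1.4000 ≈ 1.40.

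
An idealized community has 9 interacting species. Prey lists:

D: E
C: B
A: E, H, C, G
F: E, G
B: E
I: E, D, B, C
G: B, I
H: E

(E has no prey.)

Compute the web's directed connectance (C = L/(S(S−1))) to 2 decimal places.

C = 0.22

The web has S = 9 species and L = 16 feeding links.
C = L / (S(S−1)) = 16 / 72 = 0.2222 ≈ 0.22.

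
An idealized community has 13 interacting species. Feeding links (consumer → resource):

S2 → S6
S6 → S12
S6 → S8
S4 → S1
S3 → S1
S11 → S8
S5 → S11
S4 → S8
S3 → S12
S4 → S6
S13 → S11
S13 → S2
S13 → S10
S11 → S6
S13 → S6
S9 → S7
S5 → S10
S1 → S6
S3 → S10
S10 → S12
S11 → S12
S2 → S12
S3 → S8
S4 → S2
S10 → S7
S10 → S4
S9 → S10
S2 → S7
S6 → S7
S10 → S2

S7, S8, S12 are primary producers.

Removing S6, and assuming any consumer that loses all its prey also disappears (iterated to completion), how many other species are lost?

Remove S6.
Round 1: S1 (all prey gone) → extinct.
No further losses. Total secondary extinctions: 1.

1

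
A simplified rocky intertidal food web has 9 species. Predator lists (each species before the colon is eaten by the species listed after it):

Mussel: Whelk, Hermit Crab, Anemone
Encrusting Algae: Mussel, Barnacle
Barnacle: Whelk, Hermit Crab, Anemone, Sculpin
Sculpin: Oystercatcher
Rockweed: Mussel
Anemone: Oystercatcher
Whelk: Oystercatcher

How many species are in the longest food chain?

One longest chain: Rockweed → Mussel → Whelk → Oystercatcher.
It has 4 species and 3 links.

4 species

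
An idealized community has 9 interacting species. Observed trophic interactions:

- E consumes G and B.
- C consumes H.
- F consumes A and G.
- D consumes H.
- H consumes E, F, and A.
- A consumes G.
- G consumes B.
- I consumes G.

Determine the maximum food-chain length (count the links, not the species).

5 links

One longest chain: B → G → A → F → H → C.
It has 6 species and 5 links.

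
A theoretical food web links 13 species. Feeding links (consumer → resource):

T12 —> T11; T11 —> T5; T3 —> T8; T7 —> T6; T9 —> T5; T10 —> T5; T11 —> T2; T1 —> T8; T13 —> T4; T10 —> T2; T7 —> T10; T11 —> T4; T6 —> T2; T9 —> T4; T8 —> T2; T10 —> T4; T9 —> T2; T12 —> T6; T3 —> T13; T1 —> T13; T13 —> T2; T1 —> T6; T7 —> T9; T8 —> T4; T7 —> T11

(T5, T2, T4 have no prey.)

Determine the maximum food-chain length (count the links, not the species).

One longest chain: T5 → T9 → T7.
It has 3 species and 2 links.

2 links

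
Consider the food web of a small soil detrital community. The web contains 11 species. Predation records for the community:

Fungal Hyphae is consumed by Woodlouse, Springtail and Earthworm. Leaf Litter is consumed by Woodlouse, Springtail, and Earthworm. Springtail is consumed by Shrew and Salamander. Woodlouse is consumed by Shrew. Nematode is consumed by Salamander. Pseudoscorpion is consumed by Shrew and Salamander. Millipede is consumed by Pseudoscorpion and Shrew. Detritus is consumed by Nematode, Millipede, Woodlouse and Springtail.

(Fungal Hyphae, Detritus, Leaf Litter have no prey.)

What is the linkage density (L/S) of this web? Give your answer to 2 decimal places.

L/S = 1.64

There are L = 18 links among S = 11 species.
L/S = 18/11 = 1.6364 ≈ 1.64.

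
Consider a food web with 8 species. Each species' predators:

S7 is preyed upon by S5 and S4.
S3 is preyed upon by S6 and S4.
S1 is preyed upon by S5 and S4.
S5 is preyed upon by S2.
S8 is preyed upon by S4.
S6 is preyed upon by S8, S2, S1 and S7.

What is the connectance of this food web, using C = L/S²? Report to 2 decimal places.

The web has S = 8 species and L = 12 feeding links.
C = L / S² = 12 / 64 = 0.1875 ≈ 0.19.

C = 0.19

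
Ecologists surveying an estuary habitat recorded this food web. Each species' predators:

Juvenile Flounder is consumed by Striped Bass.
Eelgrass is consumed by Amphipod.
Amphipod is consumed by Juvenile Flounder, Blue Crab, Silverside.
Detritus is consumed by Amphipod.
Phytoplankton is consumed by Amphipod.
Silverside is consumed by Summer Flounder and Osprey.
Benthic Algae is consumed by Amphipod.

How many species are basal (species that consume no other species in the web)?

4

Basal species (no prey listed): Eelgrass, Phytoplankton, Benthic Algae, Detritus.
Count: 4.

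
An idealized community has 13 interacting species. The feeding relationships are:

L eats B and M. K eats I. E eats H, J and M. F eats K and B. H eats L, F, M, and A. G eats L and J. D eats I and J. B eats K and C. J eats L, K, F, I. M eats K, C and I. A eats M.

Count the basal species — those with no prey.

2

Basal species (no prey listed): I, C.
Count: 2.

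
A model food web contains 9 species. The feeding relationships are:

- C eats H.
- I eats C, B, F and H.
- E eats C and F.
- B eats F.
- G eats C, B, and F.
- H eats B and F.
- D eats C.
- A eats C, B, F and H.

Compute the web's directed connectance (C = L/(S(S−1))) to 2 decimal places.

C = 0.25

The web has S = 9 species and L = 18 feeding links.
C = L / (S(S−1)) = 18 / 72 = 0.2500 ≈ 0.25.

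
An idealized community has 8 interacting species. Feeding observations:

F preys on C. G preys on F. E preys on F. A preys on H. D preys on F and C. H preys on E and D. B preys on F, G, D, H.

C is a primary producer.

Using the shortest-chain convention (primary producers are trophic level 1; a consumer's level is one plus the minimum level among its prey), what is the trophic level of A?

C is a producer → level 1.
D eats C → level 2.
H eats D → level 3.
A eats H → level 4.
No prey of A is below level 3, so 4 is the minimum.

Trophic level 4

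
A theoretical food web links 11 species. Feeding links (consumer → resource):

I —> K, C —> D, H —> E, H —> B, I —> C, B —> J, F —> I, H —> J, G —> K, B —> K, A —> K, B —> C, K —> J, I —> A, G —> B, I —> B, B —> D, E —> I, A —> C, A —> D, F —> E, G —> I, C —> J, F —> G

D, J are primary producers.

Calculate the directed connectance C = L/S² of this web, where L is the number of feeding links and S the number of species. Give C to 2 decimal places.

The web has S = 11 species and L = 24 feeding links.
C = L / S² = 24 / 121 = 0.1983 ≈ 0.20.

C = 0.20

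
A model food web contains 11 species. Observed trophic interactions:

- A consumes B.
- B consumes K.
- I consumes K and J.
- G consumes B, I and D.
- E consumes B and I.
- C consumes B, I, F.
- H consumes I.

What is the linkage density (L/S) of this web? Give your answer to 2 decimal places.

L/S = 1.18

There are L = 13 links among S = 11 species.
L/S = 13/11 = 1.1818 ≈ 1.18.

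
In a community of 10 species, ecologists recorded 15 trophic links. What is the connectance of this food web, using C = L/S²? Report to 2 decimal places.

The web has S = 10 species and L = 15 feeding links.
C = L / S² = 15 / 100 = 0.1500 ≈ 0.15.

C = 0.15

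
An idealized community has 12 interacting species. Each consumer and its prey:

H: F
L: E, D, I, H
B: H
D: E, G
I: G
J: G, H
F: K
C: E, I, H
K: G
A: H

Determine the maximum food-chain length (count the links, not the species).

One longest chain: G → K → F → H → C.
It has 5 species and 4 links.

4 links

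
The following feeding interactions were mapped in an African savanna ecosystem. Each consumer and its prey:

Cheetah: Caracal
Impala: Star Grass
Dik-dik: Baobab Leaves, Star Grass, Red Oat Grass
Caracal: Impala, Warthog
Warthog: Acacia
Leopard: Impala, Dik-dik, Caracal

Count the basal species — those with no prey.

Basal species (no prey listed): Acacia, Baobab Leaves, Star Grass, Red Oat Grass.
Count: 4.

4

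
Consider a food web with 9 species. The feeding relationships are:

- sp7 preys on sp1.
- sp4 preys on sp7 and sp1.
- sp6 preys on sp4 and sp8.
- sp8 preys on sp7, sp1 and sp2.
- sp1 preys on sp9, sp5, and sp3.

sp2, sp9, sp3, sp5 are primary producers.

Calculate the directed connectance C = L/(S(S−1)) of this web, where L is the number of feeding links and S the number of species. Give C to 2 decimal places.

The web has S = 9 species and L = 11 feeding links.
C = L / (S(S−1)) = 11 / 72 = 0.1528 ≈ 0.15.

C = 0.15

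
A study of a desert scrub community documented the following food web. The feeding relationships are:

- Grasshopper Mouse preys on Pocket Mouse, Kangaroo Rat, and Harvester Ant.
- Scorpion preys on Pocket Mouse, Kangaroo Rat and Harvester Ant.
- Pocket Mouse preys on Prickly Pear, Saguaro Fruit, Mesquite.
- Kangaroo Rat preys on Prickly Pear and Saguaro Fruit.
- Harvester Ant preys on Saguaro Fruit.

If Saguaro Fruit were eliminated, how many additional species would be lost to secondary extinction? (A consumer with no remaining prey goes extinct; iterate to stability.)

1

Remove Saguaro Fruit.
Round 1: Harvester Ant (all prey gone) → extinct.
No further losses. Total secondary extinctions: 1.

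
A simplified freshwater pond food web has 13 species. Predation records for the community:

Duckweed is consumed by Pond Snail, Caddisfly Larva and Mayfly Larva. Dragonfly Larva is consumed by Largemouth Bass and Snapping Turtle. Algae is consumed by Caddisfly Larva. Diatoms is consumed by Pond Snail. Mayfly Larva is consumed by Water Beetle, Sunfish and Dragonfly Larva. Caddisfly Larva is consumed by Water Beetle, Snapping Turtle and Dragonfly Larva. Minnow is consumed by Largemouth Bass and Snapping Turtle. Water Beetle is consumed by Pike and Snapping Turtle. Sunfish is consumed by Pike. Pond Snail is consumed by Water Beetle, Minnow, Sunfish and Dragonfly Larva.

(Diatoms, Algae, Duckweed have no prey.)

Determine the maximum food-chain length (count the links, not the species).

One longest chain: Diatoms → Pond Snail → Sunfish → Pike.
It has 4 species and 3 links.

3 links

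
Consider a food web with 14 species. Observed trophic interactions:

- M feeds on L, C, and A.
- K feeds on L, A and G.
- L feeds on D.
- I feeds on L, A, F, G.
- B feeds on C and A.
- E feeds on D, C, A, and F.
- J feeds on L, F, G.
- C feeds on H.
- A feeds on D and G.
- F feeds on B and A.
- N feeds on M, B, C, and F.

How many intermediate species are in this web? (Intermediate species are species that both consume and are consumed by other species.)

6

Intermediate species (has both prey and predators): L, A, C, M, B, F.
Count: 6.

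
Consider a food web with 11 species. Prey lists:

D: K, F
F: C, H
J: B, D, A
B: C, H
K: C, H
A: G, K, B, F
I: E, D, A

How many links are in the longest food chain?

One longest chain: C → K → A → J.
It has 4 species and 3 links.

3 links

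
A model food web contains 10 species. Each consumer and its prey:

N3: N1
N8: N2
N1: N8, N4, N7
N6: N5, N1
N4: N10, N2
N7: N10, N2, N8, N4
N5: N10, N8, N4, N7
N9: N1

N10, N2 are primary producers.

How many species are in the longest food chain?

5 species

One longest chain: N2 → N8 → N7 → N1 → N3.
It has 5 species and 4 links.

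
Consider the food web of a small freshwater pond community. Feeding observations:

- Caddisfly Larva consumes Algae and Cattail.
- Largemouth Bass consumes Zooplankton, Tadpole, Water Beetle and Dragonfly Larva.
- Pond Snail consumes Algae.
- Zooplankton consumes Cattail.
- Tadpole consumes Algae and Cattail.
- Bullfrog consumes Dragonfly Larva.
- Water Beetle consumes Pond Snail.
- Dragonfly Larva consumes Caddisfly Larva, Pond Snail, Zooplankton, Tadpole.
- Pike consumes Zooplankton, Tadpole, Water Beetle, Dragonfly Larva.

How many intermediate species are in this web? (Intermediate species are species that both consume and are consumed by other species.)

Intermediate species (has both prey and predators): Tadpole, Zooplankton, Pond Snail, Caddisfly Larva, Dragonfly Larva, Water Beetle.
Count: 6.

6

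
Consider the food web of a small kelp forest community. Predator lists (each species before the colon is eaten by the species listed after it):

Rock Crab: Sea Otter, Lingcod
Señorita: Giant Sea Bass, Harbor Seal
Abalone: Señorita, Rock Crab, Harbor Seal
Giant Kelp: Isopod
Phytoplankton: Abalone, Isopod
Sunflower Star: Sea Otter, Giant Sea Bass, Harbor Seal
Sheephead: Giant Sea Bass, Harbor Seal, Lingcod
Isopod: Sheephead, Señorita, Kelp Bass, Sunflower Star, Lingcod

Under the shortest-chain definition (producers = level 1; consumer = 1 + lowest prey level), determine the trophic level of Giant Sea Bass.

Giant Kelp is a producer → level 1.
Isopod eats Giant Kelp → level 2.
Sunflower Star eats Isopod → level 3.
Giant Sea Bass eats Sunflower Star → level 4.
No prey of Giant Sea Bass is below level 3, so 4 is the minimum.

Trophic level 4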